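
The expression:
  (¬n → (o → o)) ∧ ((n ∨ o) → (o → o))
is always true.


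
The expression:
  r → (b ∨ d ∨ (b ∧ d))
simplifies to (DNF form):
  b ∨ d ∨ ¬r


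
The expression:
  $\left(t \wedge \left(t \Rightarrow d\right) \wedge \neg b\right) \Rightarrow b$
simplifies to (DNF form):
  $b \vee \neg d \vee \neg t$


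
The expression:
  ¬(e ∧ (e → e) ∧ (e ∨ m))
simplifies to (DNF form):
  ¬e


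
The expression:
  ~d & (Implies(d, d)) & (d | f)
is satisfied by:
  {f: True, d: False}


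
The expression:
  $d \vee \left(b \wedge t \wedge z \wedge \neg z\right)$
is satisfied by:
  {d: True}


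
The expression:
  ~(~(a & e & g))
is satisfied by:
  {a: True, e: True, g: True}


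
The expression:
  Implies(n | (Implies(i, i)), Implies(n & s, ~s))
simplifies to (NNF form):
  ~n | ~s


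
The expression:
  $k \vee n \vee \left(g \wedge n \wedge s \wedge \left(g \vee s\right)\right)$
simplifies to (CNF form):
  $k \vee n$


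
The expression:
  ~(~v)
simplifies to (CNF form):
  v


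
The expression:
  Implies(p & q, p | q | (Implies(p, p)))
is always true.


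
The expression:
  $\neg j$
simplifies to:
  $\neg j$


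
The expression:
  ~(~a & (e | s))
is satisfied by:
  {a: True, s: False, e: False}
  {a: True, e: True, s: False}
  {a: True, s: True, e: False}
  {a: True, e: True, s: True}
  {e: False, s: False, a: False}


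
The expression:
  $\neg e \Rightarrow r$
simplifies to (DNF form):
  $e \vee r$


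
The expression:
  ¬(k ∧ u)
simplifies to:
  ¬k ∨ ¬u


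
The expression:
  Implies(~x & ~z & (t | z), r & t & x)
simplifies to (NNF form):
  x | z | ~t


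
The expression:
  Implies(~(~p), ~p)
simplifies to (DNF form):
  ~p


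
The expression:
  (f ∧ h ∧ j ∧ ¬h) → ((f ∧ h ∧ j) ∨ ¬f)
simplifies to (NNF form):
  True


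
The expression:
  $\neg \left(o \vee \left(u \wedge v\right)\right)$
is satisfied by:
  {u: False, o: False, v: False}
  {v: True, u: False, o: False}
  {u: True, v: False, o: False}


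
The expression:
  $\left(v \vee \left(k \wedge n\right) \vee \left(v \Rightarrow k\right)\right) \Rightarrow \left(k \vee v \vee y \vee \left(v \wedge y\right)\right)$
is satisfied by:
  {y: True, k: True, v: True}
  {y: True, k: True, v: False}
  {y: True, v: True, k: False}
  {y: True, v: False, k: False}
  {k: True, v: True, y: False}
  {k: True, v: False, y: False}
  {v: True, k: False, y: False}


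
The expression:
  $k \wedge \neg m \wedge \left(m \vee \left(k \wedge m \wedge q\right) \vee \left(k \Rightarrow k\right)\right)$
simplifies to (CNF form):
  $k \wedge \neg m$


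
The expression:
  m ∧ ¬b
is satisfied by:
  {m: True, b: False}


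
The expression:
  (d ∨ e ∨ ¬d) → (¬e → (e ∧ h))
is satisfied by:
  {e: True}


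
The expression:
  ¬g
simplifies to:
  ¬g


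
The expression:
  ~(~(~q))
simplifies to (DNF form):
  ~q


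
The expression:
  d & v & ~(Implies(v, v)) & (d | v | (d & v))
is never true.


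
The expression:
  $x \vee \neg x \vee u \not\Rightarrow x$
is always true.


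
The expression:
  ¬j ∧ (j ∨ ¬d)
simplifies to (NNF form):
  ¬d ∧ ¬j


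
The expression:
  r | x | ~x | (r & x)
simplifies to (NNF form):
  True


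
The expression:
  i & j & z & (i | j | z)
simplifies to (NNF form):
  i & j & z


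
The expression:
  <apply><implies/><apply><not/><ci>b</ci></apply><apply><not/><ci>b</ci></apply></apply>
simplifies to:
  <true/>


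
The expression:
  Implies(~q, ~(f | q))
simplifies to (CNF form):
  q | ~f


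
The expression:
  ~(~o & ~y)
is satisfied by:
  {y: True, o: True}
  {y: True, o: False}
  {o: True, y: False}


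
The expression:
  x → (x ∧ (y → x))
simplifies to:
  True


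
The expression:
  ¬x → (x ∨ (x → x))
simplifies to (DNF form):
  True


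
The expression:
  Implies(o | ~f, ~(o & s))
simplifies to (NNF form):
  ~o | ~s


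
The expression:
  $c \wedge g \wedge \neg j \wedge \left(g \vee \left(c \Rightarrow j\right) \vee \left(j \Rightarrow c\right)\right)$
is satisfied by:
  {c: True, g: True, j: False}


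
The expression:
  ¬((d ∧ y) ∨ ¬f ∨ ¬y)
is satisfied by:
  {f: True, y: True, d: False}


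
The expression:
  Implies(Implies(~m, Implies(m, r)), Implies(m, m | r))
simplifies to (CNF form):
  True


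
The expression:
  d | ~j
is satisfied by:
  {d: True, j: False}
  {j: False, d: False}
  {j: True, d: True}


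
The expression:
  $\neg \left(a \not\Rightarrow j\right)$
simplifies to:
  $j \vee \neg a$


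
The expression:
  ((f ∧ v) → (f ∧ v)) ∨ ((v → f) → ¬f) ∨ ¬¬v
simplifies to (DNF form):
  True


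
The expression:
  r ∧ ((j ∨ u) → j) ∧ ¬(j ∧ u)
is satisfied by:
  {r: True, u: False}


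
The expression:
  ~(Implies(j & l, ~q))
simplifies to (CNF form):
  j & l & q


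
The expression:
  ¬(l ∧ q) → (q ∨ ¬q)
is always true.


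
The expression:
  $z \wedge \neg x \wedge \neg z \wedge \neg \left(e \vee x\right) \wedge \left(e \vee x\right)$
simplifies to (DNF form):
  $\text{False}$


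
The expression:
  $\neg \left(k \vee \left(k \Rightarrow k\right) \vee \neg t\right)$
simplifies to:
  $\text{False}$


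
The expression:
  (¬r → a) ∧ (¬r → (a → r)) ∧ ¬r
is never true.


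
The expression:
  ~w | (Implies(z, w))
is always true.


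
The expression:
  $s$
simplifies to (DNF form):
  $s$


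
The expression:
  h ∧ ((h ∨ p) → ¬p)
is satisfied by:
  {h: True, p: False}


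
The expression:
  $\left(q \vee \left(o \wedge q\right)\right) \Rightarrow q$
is always true.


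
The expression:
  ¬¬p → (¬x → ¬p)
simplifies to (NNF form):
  x ∨ ¬p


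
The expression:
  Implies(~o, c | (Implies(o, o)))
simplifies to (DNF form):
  True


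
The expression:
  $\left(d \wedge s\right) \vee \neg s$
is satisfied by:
  {d: True, s: False}
  {s: False, d: False}
  {s: True, d: True}


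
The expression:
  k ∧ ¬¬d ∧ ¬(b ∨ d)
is never true.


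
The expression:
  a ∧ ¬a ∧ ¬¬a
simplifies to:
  False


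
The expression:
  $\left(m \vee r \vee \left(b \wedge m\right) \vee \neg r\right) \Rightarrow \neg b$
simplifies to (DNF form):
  $\neg b$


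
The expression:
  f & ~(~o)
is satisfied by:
  {f: True, o: True}


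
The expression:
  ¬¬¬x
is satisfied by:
  {x: False}


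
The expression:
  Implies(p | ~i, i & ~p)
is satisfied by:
  {i: True, p: False}


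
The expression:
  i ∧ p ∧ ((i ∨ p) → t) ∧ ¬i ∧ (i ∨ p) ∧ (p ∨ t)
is never true.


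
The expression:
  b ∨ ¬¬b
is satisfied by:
  {b: True}


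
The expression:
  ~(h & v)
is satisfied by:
  {h: False, v: False}
  {v: True, h: False}
  {h: True, v: False}


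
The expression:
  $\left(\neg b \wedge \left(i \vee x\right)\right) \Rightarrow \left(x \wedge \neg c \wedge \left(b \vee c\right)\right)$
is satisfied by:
  {b: True, i: False, x: False}
  {b: True, x: True, i: False}
  {b: True, i: True, x: False}
  {b: True, x: True, i: True}
  {x: False, i: False, b: False}


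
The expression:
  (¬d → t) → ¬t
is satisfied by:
  {t: False}


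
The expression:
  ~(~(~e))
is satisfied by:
  {e: False}


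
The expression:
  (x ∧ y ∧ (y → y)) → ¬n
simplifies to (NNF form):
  ¬n ∨ ¬x ∨ ¬y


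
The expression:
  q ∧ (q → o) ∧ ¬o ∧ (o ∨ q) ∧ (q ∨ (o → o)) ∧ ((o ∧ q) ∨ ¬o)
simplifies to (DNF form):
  False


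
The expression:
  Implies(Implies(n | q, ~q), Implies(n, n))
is always true.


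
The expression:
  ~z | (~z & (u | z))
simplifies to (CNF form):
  ~z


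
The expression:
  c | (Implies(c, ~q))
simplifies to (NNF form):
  True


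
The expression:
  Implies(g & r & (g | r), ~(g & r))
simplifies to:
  ~g | ~r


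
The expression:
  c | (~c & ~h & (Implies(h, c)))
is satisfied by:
  {c: True, h: False}
  {h: False, c: False}
  {h: True, c: True}


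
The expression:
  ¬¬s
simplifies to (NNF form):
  s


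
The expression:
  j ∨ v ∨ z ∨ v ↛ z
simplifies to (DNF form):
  j ∨ v ∨ z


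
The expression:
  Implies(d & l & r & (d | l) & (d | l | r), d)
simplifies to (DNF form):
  True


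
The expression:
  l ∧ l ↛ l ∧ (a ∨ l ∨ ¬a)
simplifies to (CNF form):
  False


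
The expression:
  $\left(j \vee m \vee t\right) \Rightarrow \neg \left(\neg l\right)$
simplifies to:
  $l \vee \left(\neg j \wedge \neg m \wedge \neg t\right)$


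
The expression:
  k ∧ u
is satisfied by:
  {u: True, k: True}


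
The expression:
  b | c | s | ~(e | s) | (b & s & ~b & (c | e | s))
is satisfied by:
  {s: True, b: True, c: True, e: False}
  {s: True, b: True, e: False, c: False}
  {s: True, c: True, e: False, b: False}
  {s: True, e: False, c: False, b: False}
  {b: True, c: True, e: False, s: False}
  {b: True, e: False, c: False, s: False}
  {c: True, b: False, e: False, s: False}
  {b: False, e: False, c: False, s: False}
  {b: True, s: True, e: True, c: True}
  {b: True, s: True, e: True, c: False}
  {s: True, e: True, c: True, b: False}
  {s: True, e: True, b: False, c: False}
  {c: True, e: True, b: True, s: False}
  {e: True, b: True, s: False, c: False}
  {e: True, c: True, s: False, b: False}


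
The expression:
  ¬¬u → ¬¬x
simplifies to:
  x ∨ ¬u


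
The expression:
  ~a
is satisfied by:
  {a: False}


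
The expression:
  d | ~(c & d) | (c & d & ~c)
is always true.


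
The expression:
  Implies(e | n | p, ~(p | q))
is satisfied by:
  {e: False, q: False, p: False, n: False}
  {n: True, e: False, q: False, p: False}
  {e: True, n: False, q: False, p: False}
  {n: True, e: True, q: False, p: False}
  {q: True, n: False, e: False, p: False}


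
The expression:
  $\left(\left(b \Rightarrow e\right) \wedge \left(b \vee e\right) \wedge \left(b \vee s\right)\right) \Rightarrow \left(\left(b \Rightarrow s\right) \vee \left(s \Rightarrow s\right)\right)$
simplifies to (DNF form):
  $\text{True}$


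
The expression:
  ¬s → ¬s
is always true.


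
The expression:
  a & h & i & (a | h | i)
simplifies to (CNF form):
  a & h & i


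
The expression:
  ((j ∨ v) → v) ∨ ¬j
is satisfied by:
  {v: True, j: False}
  {j: False, v: False}
  {j: True, v: True}


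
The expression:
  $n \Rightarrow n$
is always true.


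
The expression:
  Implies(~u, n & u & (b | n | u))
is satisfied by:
  {u: True}


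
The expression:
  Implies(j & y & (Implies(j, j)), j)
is always true.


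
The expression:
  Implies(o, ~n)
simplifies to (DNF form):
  ~n | ~o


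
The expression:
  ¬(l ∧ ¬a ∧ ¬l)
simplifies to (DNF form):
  True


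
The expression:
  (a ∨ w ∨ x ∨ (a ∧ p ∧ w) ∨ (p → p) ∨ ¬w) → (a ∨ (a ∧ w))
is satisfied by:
  {a: True}


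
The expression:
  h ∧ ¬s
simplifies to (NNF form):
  h ∧ ¬s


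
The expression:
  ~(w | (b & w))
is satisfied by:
  {w: False}


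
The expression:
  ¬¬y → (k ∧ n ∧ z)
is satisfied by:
  {z: True, n: True, k: True, y: False}
  {z: True, n: True, k: False, y: False}
  {z: True, k: True, n: False, y: False}
  {z: True, k: False, n: False, y: False}
  {n: True, k: True, z: False, y: False}
  {n: True, k: False, z: False, y: False}
  {k: True, z: False, n: False, y: False}
  {k: False, z: False, n: False, y: False}
  {y: True, z: True, n: True, k: True}


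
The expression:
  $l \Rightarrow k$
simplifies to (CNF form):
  $k \vee \neg l$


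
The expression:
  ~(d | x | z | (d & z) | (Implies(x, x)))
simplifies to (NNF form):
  False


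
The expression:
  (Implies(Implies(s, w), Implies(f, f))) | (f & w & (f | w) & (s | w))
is always true.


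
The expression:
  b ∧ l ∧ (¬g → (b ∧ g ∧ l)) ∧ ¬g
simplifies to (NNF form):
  False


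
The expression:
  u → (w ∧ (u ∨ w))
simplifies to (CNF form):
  w ∨ ¬u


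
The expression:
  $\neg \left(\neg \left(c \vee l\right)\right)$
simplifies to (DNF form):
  $c \vee l$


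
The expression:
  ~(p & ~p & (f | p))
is always true.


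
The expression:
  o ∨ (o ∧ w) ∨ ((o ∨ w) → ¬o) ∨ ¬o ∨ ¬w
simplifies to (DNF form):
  True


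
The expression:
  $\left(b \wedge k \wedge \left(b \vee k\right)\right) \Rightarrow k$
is always true.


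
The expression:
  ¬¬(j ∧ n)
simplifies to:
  j ∧ n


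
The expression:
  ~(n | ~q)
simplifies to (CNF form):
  q & ~n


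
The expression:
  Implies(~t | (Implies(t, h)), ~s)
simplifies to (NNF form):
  ~s | (t & ~h)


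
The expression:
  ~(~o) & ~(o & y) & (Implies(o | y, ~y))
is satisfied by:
  {o: True, y: False}


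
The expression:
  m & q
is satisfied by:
  {m: True, q: True}


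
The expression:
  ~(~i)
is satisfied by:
  {i: True}


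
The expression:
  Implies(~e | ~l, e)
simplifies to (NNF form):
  e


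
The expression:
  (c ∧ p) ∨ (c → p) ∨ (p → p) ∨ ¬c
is always true.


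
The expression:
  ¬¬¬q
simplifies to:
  ¬q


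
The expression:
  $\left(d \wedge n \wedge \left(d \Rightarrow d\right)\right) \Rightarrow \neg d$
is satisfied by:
  {d: False, n: False}
  {n: True, d: False}
  {d: True, n: False}


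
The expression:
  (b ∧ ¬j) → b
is always true.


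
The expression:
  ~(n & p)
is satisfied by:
  {p: False, n: False}
  {n: True, p: False}
  {p: True, n: False}


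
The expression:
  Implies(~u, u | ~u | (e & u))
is always true.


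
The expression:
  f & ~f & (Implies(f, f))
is never true.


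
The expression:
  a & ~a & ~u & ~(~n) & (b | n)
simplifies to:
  False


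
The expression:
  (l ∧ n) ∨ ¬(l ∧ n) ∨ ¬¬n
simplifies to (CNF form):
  True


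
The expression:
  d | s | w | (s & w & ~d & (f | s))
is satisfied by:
  {s: True, d: True, w: True}
  {s: True, d: True, w: False}
  {s: True, w: True, d: False}
  {s: True, w: False, d: False}
  {d: True, w: True, s: False}
  {d: True, w: False, s: False}
  {w: True, d: False, s: False}


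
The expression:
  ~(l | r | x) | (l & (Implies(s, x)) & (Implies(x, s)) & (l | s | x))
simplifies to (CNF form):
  (l | ~r) & (l | ~x) & (s | ~x) & (x | ~l | ~s)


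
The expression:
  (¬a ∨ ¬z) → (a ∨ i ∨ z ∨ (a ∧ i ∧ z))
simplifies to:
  a ∨ i ∨ z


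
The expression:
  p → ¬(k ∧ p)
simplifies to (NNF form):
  ¬k ∨ ¬p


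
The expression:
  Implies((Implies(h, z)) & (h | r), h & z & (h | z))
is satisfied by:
  {h: True, r: False}
  {r: False, h: False}
  {r: True, h: True}


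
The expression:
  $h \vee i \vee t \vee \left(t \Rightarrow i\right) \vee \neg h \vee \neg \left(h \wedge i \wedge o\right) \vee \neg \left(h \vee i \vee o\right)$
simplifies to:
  $\text{True}$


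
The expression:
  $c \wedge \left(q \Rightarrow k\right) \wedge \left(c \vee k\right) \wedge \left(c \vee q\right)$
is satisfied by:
  {c: True, k: True, q: False}
  {c: True, q: False, k: False}
  {c: True, k: True, q: True}


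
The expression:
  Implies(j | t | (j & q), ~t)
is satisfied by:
  {t: False}


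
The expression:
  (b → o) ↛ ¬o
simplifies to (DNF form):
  o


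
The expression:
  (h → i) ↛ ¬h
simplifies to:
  h ∧ i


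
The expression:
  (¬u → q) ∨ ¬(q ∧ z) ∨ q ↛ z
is always true.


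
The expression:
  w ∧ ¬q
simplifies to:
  w ∧ ¬q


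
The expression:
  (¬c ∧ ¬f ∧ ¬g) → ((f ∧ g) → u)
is always true.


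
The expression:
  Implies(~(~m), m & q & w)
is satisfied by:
  {w: True, q: True, m: False}
  {w: True, q: False, m: False}
  {q: True, w: False, m: False}
  {w: False, q: False, m: False}
  {w: True, m: True, q: True}


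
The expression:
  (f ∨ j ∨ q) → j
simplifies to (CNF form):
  (j ∨ ¬f) ∧ (j ∨ ¬q)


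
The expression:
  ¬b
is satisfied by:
  {b: False}


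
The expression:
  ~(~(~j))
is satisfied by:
  {j: False}


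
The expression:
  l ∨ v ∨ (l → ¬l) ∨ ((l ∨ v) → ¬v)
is always true.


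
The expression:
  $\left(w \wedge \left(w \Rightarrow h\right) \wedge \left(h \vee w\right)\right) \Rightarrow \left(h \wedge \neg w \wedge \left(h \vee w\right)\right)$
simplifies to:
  $\neg h \vee \neg w$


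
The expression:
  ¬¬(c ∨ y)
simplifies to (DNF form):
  c ∨ y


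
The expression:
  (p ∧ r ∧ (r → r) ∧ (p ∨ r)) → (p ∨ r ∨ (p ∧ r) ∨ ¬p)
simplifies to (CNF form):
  True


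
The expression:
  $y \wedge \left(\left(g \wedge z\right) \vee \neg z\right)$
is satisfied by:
  {g: True, y: True, z: False}
  {y: True, z: False, g: False}
  {z: True, g: True, y: True}


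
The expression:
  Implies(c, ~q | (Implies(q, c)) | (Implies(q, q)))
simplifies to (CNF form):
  True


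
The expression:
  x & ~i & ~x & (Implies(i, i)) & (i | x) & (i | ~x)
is never true.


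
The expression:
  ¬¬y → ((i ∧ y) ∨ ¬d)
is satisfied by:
  {i: True, d: False, y: False}
  {d: False, y: False, i: False}
  {i: True, y: True, d: False}
  {y: True, d: False, i: False}
  {i: True, d: True, y: False}
  {d: True, i: False, y: False}
  {i: True, y: True, d: True}


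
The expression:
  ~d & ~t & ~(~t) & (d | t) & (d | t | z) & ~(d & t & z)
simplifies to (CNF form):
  False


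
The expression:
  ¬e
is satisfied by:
  {e: False}


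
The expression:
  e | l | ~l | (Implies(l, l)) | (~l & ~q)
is always true.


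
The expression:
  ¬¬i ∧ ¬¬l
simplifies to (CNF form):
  i ∧ l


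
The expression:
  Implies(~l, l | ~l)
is always true.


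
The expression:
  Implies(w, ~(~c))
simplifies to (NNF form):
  c | ~w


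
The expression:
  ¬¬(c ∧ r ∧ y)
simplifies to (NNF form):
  c ∧ r ∧ y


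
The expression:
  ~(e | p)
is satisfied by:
  {e: False, p: False}


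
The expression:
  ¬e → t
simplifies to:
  e ∨ t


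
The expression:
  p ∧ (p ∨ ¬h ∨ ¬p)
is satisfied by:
  {p: True}


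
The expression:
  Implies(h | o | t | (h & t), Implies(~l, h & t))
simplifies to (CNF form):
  (h | l | ~h) & (h | l | ~o) & (h | l | ~t) & (l | t | ~h) & (l | t | ~o) & (l | t | ~t)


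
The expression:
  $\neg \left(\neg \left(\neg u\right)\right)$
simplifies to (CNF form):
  $\neg u$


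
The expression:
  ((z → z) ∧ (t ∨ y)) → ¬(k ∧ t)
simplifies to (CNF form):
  ¬k ∨ ¬t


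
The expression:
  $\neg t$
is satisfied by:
  {t: False}


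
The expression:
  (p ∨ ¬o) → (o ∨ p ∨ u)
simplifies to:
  o ∨ p ∨ u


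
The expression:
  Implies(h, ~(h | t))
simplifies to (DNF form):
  ~h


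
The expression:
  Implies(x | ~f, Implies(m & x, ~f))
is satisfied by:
  {m: False, x: False, f: False}
  {f: True, m: False, x: False}
  {x: True, m: False, f: False}
  {f: True, x: True, m: False}
  {m: True, f: False, x: False}
  {f: True, m: True, x: False}
  {x: True, m: True, f: False}


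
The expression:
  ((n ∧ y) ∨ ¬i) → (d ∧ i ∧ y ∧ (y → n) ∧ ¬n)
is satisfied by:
  {i: True, y: False, n: False}
  {i: True, n: True, y: False}
  {i: True, y: True, n: False}


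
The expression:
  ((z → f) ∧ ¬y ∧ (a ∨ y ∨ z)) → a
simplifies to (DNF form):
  a ∨ y ∨ ¬f ∨ ¬z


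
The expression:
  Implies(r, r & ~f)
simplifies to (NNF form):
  ~f | ~r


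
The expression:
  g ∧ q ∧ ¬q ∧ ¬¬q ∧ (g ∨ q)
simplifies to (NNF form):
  False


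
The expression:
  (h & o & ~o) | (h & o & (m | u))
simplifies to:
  h & o & (m | u)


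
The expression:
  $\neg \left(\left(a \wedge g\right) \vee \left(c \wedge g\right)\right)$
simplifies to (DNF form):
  $\left(\neg a \wedge \neg c\right) \vee \neg g$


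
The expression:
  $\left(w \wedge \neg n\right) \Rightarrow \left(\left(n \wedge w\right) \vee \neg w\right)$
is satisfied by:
  {n: True, w: False}
  {w: False, n: False}
  {w: True, n: True}


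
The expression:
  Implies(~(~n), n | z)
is always true.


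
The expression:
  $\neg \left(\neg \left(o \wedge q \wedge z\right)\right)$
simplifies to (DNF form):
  $o \wedge q \wedge z$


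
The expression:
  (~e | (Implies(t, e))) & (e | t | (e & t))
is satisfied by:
  {t: True, e: True}
  {t: True, e: False}
  {e: True, t: False}


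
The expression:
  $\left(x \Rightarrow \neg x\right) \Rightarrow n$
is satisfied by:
  {n: True, x: True}
  {n: True, x: False}
  {x: True, n: False}


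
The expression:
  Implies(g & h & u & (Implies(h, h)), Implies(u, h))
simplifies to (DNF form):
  True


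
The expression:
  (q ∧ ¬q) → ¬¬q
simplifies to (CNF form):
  True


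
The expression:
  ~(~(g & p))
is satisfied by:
  {p: True, g: True}


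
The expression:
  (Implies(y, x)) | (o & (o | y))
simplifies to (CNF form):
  o | x | ~y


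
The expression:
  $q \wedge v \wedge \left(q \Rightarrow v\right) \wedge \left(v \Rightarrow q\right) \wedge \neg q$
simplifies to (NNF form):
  $\text{False}$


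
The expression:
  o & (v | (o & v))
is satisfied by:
  {o: True, v: True}


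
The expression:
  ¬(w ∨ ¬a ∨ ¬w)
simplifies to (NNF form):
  False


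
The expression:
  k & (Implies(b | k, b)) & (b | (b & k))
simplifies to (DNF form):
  b & k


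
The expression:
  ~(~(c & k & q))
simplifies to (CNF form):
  c & k & q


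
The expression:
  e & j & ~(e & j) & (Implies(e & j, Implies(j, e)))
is never true.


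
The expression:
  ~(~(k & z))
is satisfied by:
  {z: True, k: True}


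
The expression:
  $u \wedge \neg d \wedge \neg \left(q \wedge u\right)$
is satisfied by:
  {u: True, q: False, d: False}


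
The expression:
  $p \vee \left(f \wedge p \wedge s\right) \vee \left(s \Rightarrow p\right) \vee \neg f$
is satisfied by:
  {p: True, s: False, f: False}
  {s: False, f: False, p: False}
  {f: True, p: True, s: False}
  {f: True, s: False, p: False}
  {p: True, s: True, f: False}
  {s: True, p: False, f: False}
  {f: True, s: True, p: True}


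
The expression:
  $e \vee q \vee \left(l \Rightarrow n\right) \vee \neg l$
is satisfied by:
  {n: True, q: True, e: True, l: False}
  {n: True, q: True, l: False, e: False}
  {n: True, e: True, l: False, q: False}
  {n: True, l: False, e: False, q: False}
  {q: True, e: True, l: False, n: False}
  {q: True, l: False, e: False, n: False}
  {e: True, q: False, l: False, n: False}
  {q: False, l: False, e: False, n: False}
  {q: True, n: True, l: True, e: True}
  {q: True, n: True, l: True, e: False}
  {n: True, l: True, e: True, q: False}
  {n: True, l: True, q: False, e: False}
  {e: True, l: True, q: True, n: False}
  {l: True, q: True, n: False, e: False}
  {l: True, e: True, n: False, q: False}


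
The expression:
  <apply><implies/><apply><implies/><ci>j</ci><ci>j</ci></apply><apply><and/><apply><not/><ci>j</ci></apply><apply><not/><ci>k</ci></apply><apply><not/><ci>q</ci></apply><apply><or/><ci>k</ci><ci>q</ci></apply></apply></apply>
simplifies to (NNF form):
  <false/>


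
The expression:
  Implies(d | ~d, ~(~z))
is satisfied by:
  {z: True}


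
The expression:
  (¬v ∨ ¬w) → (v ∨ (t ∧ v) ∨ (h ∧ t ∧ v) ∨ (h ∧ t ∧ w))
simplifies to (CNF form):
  (h ∨ v) ∧ (t ∨ v) ∧ (v ∨ w)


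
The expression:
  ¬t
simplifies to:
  ¬t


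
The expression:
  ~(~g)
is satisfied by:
  {g: True}


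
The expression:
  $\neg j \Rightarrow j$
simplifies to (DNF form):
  $j$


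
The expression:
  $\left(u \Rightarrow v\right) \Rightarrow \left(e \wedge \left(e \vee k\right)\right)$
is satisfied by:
  {e: True, u: True, v: False}
  {e: True, u: False, v: False}
  {e: True, v: True, u: True}
  {e: True, v: True, u: False}
  {u: True, v: False, e: False}


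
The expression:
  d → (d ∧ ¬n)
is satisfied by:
  {d: False, n: False}
  {n: True, d: False}
  {d: True, n: False}


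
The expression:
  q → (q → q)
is always true.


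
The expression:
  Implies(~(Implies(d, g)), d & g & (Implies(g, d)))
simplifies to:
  g | ~d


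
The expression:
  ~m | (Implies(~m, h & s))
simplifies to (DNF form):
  True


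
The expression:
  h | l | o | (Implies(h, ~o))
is always true.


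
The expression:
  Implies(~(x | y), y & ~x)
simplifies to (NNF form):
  x | y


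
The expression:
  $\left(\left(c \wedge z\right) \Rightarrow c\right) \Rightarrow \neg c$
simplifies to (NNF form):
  $\neg c$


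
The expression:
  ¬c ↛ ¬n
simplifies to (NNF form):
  n ∧ ¬c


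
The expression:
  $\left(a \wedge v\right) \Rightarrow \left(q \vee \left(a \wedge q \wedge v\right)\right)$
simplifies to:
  $q \vee \neg a \vee \neg v$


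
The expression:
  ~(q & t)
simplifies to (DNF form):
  ~q | ~t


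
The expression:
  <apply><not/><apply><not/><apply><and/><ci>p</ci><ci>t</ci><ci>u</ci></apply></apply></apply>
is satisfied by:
  {t: True, p: True, u: True}


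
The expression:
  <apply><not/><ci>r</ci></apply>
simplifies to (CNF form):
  <apply><not/><ci>r</ci></apply>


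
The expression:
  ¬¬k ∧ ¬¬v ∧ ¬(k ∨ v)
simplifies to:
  False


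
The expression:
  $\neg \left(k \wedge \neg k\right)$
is always true.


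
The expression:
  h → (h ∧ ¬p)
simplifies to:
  ¬h ∨ ¬p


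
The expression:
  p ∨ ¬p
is always true.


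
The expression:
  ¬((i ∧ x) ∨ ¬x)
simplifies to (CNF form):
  x ∧ ¬i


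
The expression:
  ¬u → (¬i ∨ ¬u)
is always true.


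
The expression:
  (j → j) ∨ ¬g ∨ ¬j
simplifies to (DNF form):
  True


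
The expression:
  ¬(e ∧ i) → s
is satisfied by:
  {i: True, s: True, e: True}
  {i: True, s: True, e: False}
  {s: True, e: True, i: False}
  {s: True, e: False, i: False}
  {i: True, e: True, s: False}


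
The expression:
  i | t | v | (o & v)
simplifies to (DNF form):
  i | t | v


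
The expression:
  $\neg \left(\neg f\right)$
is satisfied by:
  {f: True}


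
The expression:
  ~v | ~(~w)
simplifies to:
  w | ~v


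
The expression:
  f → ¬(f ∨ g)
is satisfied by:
  {f: False}


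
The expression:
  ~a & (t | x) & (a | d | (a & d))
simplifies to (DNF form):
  (d & t & ~a) | (d & x & ~a)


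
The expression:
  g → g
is always true.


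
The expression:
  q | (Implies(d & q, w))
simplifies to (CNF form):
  True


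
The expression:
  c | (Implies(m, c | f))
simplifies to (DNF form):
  c | f | ~m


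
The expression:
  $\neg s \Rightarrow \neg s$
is always true.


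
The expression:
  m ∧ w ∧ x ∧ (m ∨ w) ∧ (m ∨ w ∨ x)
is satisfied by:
  {m: True, w: True, x: True}


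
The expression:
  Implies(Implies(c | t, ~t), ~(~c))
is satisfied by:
  {t: True, c: True}
  {t: True, c: False}
  {c: True, t: False}


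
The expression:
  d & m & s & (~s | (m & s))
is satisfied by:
  {m: True, s: True, d: True}


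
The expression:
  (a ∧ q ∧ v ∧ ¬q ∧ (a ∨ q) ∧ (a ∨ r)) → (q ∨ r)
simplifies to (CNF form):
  True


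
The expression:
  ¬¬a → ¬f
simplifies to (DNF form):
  ¬a ∨ ¬f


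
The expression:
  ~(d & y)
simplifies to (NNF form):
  ~d | ~y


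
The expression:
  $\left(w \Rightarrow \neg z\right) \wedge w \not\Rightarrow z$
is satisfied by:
  {w: True, z: False}


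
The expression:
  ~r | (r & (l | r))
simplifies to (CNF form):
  True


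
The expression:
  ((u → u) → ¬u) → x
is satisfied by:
  {x: True, u: True}
  {x: True, u: False}
  {u: True, x: False}


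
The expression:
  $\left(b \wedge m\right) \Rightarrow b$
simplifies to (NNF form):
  $\text{True}$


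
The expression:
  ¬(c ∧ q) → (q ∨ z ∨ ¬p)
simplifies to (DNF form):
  q ∨ z ∨ ¬p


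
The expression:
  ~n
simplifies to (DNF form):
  ~n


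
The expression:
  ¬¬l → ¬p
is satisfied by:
  {l: False, p: False}
  {p: True, l: False}
  {l: True, p: False}


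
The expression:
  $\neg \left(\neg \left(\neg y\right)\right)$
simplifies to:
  $\neg y$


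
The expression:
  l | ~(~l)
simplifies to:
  l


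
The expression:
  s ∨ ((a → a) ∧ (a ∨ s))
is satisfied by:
  {a: True, s: True}
  {a: True, s: False}
  {s: True, a: False}


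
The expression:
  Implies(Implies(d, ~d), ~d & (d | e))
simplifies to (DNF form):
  d | e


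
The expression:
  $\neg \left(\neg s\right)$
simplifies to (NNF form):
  $s$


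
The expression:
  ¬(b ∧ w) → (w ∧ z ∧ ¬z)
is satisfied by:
  {w: True, b: True}


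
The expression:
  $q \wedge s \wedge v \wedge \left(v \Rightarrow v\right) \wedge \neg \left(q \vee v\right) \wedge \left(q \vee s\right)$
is never true.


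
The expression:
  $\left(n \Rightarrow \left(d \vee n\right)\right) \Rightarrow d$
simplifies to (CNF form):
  $d$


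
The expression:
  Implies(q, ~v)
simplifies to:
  ~q | ~v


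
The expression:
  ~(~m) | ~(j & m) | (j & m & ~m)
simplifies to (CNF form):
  True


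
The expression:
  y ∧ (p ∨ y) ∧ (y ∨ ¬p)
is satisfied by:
  {y: True}


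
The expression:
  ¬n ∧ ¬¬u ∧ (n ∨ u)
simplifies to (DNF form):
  u ∧ ¬n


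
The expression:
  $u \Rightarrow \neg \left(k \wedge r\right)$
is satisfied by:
  {u: False, k: False, r: False}
  {r: True, u: False, k: False}
  {k: True, u: False, r: False}
  {r: True, k: True, u: False}
  {u: True, r: False, k: False}
  {r: True, u: True, k: False}
  {k: True, u: True, r: False}


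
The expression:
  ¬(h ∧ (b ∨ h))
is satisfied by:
  {h: False}


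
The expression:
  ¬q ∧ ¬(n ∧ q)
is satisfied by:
  {q: False}


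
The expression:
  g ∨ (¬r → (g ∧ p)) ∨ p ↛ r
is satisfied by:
  {r: True, g: True, p: True}
  {r: True, g: True, p: False}
  {r: True, p: True, g: False}
  {r: True, p: False, g: False}
  {g: True, p: True, r: False}
  {g: True, p: False, r: False}
  {p: True, g: False, r: False}


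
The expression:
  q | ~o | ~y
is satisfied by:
  {q: True, o: False, y: False}
  {o: False, y: False, q: False}
  {y: True, q: True, o: False}
  {y: True, o: False, q: False}
  {q: True, o: True, y: False}
  {o: True, q: False, y: False}
  {y: True, o: True, q: True}


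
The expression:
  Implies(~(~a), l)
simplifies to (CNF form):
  l | ~a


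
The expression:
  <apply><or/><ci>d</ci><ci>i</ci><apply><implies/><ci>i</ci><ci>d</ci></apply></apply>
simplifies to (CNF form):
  <true/>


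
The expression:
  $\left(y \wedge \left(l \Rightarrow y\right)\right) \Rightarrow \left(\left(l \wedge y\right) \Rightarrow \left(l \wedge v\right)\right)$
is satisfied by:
  {v: True, l: False, y: False}
  {l: False, y: False, v: False}
  {y: True, v: True, l: False}
  {y: True, l: False, v: False}
  {v: True, l: True, y: False}
  {l: True, v: False, y: False}
  {y: True, l: True, v: True}


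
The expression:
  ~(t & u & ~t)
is always true.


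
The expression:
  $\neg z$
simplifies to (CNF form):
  $\neg z$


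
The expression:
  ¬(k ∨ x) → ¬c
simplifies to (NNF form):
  k ∨ x ∨ ¬c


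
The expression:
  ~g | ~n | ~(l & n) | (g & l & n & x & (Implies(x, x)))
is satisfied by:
  {x: True, l: False, n: False, g: False}
  {x: False, l: False, n: False, g: False}
  {g: True, x: True, l: False, n: False}
  {g: True, x: False, l: False, n: False}
  {x: True, n: True, g: False, l: False}
  {n: True, g: False, l: False, x: False}
  {g: True, n: True, x: True, l: False}
  {g: True, n: True, x: False, l: False}
  {x: True, l: True, g: False, n: False}
  {l: True, g: False, n: False, x: False}
  {x: True, g: True, l: True, n: False}
  {g: True, l: True, x: False, n: False}
  {x: True, n: True, l: True, g: False}
  {n: True, l: True, g: False, x: False}
  {g: True, n: True, l: True, x: True}


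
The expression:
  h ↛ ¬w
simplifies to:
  h ∧ w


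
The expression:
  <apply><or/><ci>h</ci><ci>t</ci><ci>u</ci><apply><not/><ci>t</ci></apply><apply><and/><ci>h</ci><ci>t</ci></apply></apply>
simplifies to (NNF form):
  <true/>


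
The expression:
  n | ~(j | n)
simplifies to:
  n | ~j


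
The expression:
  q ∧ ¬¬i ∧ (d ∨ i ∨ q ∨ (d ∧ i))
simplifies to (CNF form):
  i ∧ q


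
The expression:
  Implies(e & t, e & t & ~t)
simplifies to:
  ~e | ~t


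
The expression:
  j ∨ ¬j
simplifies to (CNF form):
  True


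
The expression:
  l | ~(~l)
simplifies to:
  l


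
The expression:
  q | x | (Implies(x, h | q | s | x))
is always true.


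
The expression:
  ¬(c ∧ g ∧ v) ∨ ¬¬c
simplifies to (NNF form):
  True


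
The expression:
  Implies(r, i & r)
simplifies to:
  i | ~r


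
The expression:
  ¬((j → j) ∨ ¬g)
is never true.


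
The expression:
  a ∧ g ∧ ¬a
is never true.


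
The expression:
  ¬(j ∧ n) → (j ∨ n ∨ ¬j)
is always true.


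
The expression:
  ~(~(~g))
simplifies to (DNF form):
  ~g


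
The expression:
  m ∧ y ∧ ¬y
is never true.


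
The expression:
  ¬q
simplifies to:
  ¬q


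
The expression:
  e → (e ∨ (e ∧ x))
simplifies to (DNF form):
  True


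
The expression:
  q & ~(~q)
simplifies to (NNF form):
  q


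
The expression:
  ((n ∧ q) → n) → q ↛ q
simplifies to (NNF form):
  False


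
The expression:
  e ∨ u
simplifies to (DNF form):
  e ∨ u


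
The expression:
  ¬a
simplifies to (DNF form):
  ¬a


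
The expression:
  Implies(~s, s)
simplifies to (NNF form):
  s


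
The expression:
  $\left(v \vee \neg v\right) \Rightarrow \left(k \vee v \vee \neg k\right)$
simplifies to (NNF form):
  $\text{True}$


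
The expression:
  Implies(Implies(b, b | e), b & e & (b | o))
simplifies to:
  b & e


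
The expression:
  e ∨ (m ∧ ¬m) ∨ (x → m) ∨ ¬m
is always true.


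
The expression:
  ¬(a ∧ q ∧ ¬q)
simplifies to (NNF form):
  True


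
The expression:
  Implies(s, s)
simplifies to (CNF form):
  True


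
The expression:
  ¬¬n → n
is always true.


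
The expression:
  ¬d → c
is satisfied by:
  {d: True, c: True}
  {d: True, c: False}
  {c: True, d: False}


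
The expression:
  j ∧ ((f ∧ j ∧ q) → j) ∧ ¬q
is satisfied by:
  {j: True, q: False}


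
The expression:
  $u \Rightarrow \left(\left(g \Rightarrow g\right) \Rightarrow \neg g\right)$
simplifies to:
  $\neg g \vee \neg u$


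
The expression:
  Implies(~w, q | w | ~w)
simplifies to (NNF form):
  True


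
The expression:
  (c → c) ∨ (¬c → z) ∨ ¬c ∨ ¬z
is always true.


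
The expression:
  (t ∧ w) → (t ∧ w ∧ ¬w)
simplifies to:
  ¬t ∨ ¬w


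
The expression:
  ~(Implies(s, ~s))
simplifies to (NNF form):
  s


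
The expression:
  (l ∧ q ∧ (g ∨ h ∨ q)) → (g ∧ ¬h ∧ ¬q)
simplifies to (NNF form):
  ¬l ∨ ¬q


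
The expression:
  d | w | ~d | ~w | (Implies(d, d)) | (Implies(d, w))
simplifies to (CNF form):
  True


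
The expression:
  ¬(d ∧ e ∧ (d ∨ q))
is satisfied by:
  {e: False, d: False}
  {d: True, e: False}
  {e: True, d: False}


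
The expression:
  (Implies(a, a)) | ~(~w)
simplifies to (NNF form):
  True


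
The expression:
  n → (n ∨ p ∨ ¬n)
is always true.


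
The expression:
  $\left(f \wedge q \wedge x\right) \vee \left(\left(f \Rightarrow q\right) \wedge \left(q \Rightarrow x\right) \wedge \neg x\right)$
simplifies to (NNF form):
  $\left(f \vee \neg x\right) \wedge \left(q \vee \neg f\right) \wedge \left(x \vee \neg q\right)$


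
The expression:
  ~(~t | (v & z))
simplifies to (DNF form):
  (t & ~v) | (t & ~z)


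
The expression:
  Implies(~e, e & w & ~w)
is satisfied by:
  {e: True}


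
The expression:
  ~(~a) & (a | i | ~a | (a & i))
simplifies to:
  a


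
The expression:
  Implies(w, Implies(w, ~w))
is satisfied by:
  {w: False}


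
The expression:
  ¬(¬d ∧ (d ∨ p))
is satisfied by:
  {d: True, p: False}
  {p: False, d: False}
  {p: True, d: True}


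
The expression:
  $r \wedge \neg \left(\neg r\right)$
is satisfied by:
  {r: True}


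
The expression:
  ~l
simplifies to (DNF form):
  ~l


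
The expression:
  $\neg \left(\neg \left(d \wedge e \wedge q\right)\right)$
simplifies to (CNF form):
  $d \wedge e \wedge q$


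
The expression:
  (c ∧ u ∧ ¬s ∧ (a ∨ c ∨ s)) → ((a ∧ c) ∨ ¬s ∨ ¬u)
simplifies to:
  True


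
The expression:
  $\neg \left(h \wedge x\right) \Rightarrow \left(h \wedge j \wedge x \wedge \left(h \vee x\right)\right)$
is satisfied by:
  {h: True, x: True}


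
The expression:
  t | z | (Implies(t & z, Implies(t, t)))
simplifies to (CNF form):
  True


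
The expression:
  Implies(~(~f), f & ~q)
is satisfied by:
  {q: False, f: False}
  {f: True, q: False}
  {q: True, f: False}


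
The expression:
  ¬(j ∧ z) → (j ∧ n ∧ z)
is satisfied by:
  {z: True, j: True}


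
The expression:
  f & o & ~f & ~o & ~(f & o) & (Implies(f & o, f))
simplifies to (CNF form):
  False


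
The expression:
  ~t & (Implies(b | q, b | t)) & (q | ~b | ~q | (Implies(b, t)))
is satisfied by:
  {b: True, t: False, q: False}
  {t: False, q: False, b: False}
  {b: True, q: True, t: False}


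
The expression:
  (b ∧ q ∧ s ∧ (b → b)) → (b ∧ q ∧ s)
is always true.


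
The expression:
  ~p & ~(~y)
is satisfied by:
  {y: True, p: False}


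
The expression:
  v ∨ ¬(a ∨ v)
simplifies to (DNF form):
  v ∨ ¬a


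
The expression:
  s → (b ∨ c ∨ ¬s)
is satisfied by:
  {b: True, c: True, s: False}
  {b: True, s: False, c: False}
  {c: True, s: False, b: False}
  {c: False, s: False, b: False}
  {b: True, c: True, s: True}
  {b: True, s: True, c: False}
  {c: True, s: True, b: False}


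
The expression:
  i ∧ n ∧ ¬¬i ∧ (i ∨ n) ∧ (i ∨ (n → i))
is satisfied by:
  {i: True, n: True}


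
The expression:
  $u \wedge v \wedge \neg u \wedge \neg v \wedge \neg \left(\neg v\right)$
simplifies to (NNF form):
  $\text{False}$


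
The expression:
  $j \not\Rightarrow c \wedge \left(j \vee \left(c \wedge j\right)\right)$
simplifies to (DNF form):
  $j \wedge \neg c$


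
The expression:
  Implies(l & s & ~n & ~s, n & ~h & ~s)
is always true.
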